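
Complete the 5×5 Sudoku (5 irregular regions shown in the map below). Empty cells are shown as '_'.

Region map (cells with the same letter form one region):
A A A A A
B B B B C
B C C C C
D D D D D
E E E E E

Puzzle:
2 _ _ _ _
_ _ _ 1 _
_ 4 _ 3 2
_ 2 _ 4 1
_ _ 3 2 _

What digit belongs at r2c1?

r1c4 = 5: row 1 has {2}; col 4 has {1,2,3,4}; region has {2} → only 5 remains.
r2c5 = 5: row 2 has {1}; col 5 has {1,2}; region has {2,3,4} → only 5 remains.
r3c1 = 5: row 3 has {2,3,4}; col 1 has {2}; region has {1} → only 5 remains.
r3c3 = 1: row 3 has {2,3,4,5}; col 3 has {3}; region has {2,3,4,5} → only 1 remains.
r4c1 = 3: row 4 has {1,2,4}; col 1 has {2,5}; region has {1,2,4} → only 3 remains.
r4c3 = 5: row 4 has {1,2,3,4}; col 3 has {1,3}; region has {1,2,3,4} → only 5 remains.
r5c5 = 4: row 5 has {2,3}; col 5 has {1,2,5}; region has {2,3} → only 4 remains.
r1c3 = 4: row 1 has {2,5}; col 3 has {1,3,5}; region has {2,5} → only 4 remains.
r1c5 = 3: row 1 has {2,4,5}; col 5 has {1,2,4,5}; region has {2,4,5} → only 3 remains.
r2c1 = 4: row 2 has {1,5}; col 1 has {2,3,5}; region has {1,5} → only 4 remains.

4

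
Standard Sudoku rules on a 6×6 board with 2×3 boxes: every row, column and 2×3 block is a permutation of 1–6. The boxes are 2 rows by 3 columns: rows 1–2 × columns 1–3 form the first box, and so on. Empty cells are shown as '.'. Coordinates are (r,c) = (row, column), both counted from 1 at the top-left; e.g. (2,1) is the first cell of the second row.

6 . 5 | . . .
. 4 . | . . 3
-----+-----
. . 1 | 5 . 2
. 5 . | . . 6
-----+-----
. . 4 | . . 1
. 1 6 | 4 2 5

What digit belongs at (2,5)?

5

(1,6) = 4: row 1 has {5,6}; col 6 has {1,2,3,5,6}; box has {3} → only 4 remains.
(2,3) = 2: row 2 has {3,4}; col 3 has {1,4,5,6}; box has {4,5,6} → only 2 remains.
(4,3) = 3: row 4 has {5,6}; col 3 has {1,2,4,5,6}; box has {1,5} → only 3 remains.
(4,4) = 1: row 4 has {3,5,6}; col 4 has {4,5}; box has {2,5,6} → only 1 remains.
(4,5) = 4: row 4 has {1,3,5,6}; col 5 has {2}; box has {1,2,5,6} → only 4 remains.
(6,1) = 3: row 6 has {1,2,4,5,6}; col 1 has {6}; box has {1,4,6} → only 3 remains.
(1,2) = 3: row 1 has {4,5,6}; col 2 has {1,4,5}; box has {2,4,5,6} → only 3 remains.
(1,4) = 2: row 1 has {3,4,5,6}; col 4 has {1,4,5}; box has {3,4} → only 2 remains.
(1,5) = 1: row 1 has {2,3,4,5,6}; col 5 has {2,4}; box has {2,3,4} → only 1 remains.
(2,1) = 1: row 2 has {2,3,4}; col 1 has {3,6}; box has {2,3,4,5,6} → only 1 remains.
(2,4) = 6: row 2 has {1,2,3,4}; col 4 has {1,2,4,5}; box has {1,2,3,4} → only 6 remains.
(2,5) = 5: row 2 has {1,2,3,4,6}; col 5 has {1,2,4}; box has {1,2,3,4,6} → only 5 remains.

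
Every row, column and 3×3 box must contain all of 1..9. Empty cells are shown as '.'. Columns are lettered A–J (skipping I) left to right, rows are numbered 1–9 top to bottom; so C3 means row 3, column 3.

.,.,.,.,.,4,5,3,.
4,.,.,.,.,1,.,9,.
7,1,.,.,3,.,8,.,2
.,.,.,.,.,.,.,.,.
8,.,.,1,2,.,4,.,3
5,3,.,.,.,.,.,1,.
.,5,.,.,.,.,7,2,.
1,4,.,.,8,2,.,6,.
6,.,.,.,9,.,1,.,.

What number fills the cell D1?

8

G2 = 6: row 2 has {1,4,9}; col 7 has {1,4,5,7,8}; box has {2,3,5,8,9} → only 6 remains.
J2 = 7: row 2 has {1,4,6,9}; col 9 has {2,3}; box has {2,3,5,6,8,9} → only 7 remains.
H3 = 4: row 3 has {1,2,3,7,8}; col 8 has {1,2,3,6,9}; box has {2,3,5,6,7,8,9} → only 4 remains.
J1 = 1: row 1 has {3,4,5}; col 9 has {2,3,7}; box has {2,3,4,5,6,7,8,9} → only 1 remains.
E2 = 5: row 2 has {1,4,6,7,9}; col 5 has {2,3,8,9}; box has {1,3,4} → only 5 remains.
C2 = 3: in row 2, 3 can only go here (every other open cell in that row sees a 3).
C3 = 5: in row 3, 5 can only go here (every other open cell in that row sees a 5).
C4 = 1: in row 4, 1 can only go here (every other open cell in that row sees a 1).
E7 = 1: in row 7, 1 can only go here (every other open cell in that row sees a 1).
A7 = 3: in column 1, 3 can only go here (every other open cell in that column sees a 3).
F7 = 6: row 7 has {1,2,3,5,7}; col 6 has {1,2,4}; box has {1,2,8,9} → only 6 remains.
F3 = 9: row 3 has {1,2,3,4,5,7,8}; col 6 has {1,2,4,6}; box has {1,3,4,5} → only 9 remains.
D7 = 4: row 7 has {1,2,3,5,6,7}; col 4 has {1}; box has {1,2,6,8,9} → only 4 remains.
D3 = 6: row 3 has {1,2,3,4,5,7,8,9}; col 4 has {1,4}; box has {1,3,4,5,9} → only 6 remains.
E1 = 7: row 1 has {1,3,4,5}; col 5 has {1,2,3,5,8,9}; box has {1,3,4,5,6,9} → only 7 remains.
E4 = 4: in row 4, 4 can only go here (every other open cell in that row sees a 4).
E6 = 6: row 6 has {1,3,5}; col 5 has {1,2,3,4,5,7,8,9}; box has {1,2,4} → only 6 remains.
C6 = 4: in row 6, 4 can only go here (every other open cell in that row sees a 4).
G6 = 2: in row 6, 2 can only go here (every other open cell in that row sees a 2).
G4 = 9: row 4 has {1,4}; col 7 has {1,2,4,5,6,7,8}; box has {1,2,3,4} → only 9 remains.
J6 = 8: row 6 has {1,2,3,4,5,6}; col 9 has {1,2,3,7}; box has {1,2,3,4,9} → only 8 remains.
J7 = 9: row 7 has {1,2,3,4,5,6,7}; col 9 has {1,2,3,7,8}; box has {1,2,6,7} → only 9 remains.
G8 = 3: row 8 has {1,2,4,6,8}; col 7 has {1,2,4,5,6,7,8,9}; box has {1,2,6,7,9} → only 3 remains.
J8 = 5: row 8 has {1,2,3,4,6,8}; col 9 has {1,2,3,7,8,9}; box has {1,2,3,6,7,9} → only 5 remains.
H9 = 8: row 9 has {1,6,9}; col 8 has {1,2,3,4,6,9}; box has {1,2,3,5,6,7,9} → only 8 remains.
J9 = 4: row 9 has {1,6,8,9}; col 9 has {1,2,3,5,7,8,9}; box has {1,2,3,5,6,7,8,9} → only 4 remains.
A4 = 2: row 4 has {1,4,9}; col 1 has {1,3,4,5,6,7,8}; box has {1,3,4,5,8} → only 2 remains.
J4 = 6: row 4 has {1,2,4,9}; col 9 has {1,2,3,4,5,7,8,9}; box has {1,2,3,4,8,9} → only 6 remains.
F6 = 7: row 6 has {1,2,3,4,5,6,8}; col 6 has {1,2,4,6,9}; box has {1,2,4,6} → only 7 remains.
C7 = 8: row 7 has {1,2,3,4,5,6,7,9}; col 3 has {1,3,4,5}; box has {1,3,4,5,6} → only 8 remains.
D8 = 7: row 8 has {1,2,3,4,5,6,8}; col 4 has {1,4,6}; box has {1,2,4,6,8,9} → only 7 remains.
A1 = 9: row 1 has {1,3,4,5,7}; col 1 has {1,2,3,4,5,6,7,8}; box has {1,3,4,5,7} → only 9 remains.
B4 = 7: row 4 has {1,2,4,6,9}; col 2 has {1,3,4,5}; box has {1,2,3,4,5,8} → only 7 remains.
H4 = 5: row 4 has {1,2,4,6,7,9}; col 8 has {1,2,3,4,6,8,9}; box has {1,2,3,4,6,8,9} → only 5 remains.
F5 = 5: row 5 has {1,2,3,4,8}; col 6 has {1,2,4,6,7,9}; box has {1,2,4,6,7} → only 5 remains.
H5 = 7: row 5 has {1,2,3,4,5,8}; col 8 has {1,2,3,4,5,6,8,9}; box has {1,2,3,4,5,6,8,9} → only 7 remains.
D6 = 9: row 6 has {1,2,3,4,5,6,7,8}; col 4 has {1,4,6,7}; box has {1,2,4,5,6,7} → only 9 remains.
C8 = 9: row 8 has {1,2,3,4,5,6,7,8}; col 3 has {1,3,4,5,8}; box has {1,3,4,5,6,8} → only 9 remains.
B9 = 2: row 9 has {1,4,6,8,9}; col 2 has {1,3,4,5,7}; box has {1,3,4,5,6,8,9} → only 2 remains.
C9 = 7: row 9 has {1,2,4,6,8,9}; col 3 has {1,3,4,5,8,9}; box has {1,2,3,4,5,6,8,9} → only 7 remains.
F9 = 3: row 9 has {1,2,4,6,7,8,9}; col 6 has {1,2,4,5,6,7,9}; box has {1,2,4,6,7,8,9} → only 3 remains.
B2 = 8: row 2 has {1,3,4,5,6,7,9}; col 2 has {1,2,3,4,5,7}; box has {1,3,4,5,7,9} → only 8 remains.
D2 = 2: row 2 has {1,3,4,5,6,7,8,9}; col 4 has {1,4,6,7,9}; box has {1,3,4,5,6,7,9} → only 2 remains.
F4 = 8: row 4 has {1,2,4,5,6,7,9}; col 6 has {1,2,3,4,5,6,7,9}; box has {1,2,4,5,6,7,9} → only 8 remains.
C5 = 6: row 5 has {1,2,3,4,5,7,8}; col 3 has {1,3,4,5,7,8,9}; box has {1,2,3,4,5,7,8} → only 6 remains.
D9 = 5: row 9 has {1,2,3,4,6,7,8,9}; col 4 has {1,2,4,6,7,9}; box has {1,2,3,4,6,7,8,9} → only 5 remains.
B1 = 6: row 1 has {1,3,4,5,7,9}; col 2 has {1,2,3,4,5,7,8}; box has {1,3,4,5,7,8,9} → only 6 remains.
C1 = 2: row 1 has {1,3,4,5,6,7,9}; col 3 has {1,3,4,5,6,7,8,9}; box has {1,3,4,5,6,7,8,9} → only 2 remains.
D1 = 8: row 1 has {1,2,3,4,5,6,7,9}; col 4 has {1,2,4,5,6,7,9}; box has {1,2,3,4,5,6,7,9} → only 8 remains.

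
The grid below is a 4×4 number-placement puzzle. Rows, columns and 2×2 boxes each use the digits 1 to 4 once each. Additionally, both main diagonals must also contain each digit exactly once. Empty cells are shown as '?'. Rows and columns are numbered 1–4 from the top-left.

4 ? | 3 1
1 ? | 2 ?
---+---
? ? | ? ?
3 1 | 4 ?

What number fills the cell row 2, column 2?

row 1, column 2 = 2 (sole candidate).
row 2, column 2 = 3: row 2 has {1,2}; col 2 has {1,2}; box has {1,2,4}; main diagonal has {4} → only 3 remains.

3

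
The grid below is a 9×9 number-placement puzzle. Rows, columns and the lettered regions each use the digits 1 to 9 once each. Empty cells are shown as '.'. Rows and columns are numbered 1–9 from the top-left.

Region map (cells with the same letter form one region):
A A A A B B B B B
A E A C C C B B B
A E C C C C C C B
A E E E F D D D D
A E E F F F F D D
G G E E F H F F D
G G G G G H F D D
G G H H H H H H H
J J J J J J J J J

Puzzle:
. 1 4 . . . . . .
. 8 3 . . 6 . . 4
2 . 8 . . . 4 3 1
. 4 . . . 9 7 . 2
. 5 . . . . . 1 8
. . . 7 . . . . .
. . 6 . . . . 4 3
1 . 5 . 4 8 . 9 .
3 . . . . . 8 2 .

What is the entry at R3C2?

6

R4C3 = 1: row 4 has {2,4,7,9}; col 3 has {3,4,5,6,8}; region has {4,5,7,8} → only 1 remains.
R3C2 = 6: in row 3, 6 can only go here (every other open cell in that row sees a 6).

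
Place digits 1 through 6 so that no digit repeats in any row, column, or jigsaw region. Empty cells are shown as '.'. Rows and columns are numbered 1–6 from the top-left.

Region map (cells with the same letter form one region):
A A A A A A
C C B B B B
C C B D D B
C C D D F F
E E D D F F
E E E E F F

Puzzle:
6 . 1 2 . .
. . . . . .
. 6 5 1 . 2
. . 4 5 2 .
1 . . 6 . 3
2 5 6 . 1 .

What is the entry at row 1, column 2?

row 2, column 3 = 3: row 2 has {}; col 3 has {1,4,5,6}; region has {2,5} → only 3 remains.
row 2, column 4 = 4: row 2 has {3}; col 4 has {1,2,5,6}; region has {2,3,5} → only 4 remains.
row 2, column 5 = 6: row 2 has {3,4}; col 5 has {1,2}; region has {2,3,4,5} → only 6 remains.
row 2, column 6 = 1: row 2 has {3,4,6}; col 6 has {2,3}; region has {2,3,4,5,6} → only 1 remains.
row 3, column 5 = 3: row 3 has {1,2,5,6}; col 5 has {1,2,6}; region has {1,4,5,6} → only 3 remains.
row 4, column 1 = 3: row 4 has {2,4,5}; col 1 has {1,2,6}; region has {6} → only 3 remains.
row 4, column 2 = 1: row 4 has {2,3,4,5}; col 2 has {5,6}; region has {3,6} → only 1 remains.
row 4, column 6 = 6: row 4 has {1,2,3,4,5}; col 6 has {1,2,3}; region has {1,2,3} → only 6 remains.
row 5, column 2 = 4: row 5 has {1,3,6}; col 2 has {1,5,6}; region has {1,2,5,6} → only 4 remains.
row 5, column 3 = 2: row 5 has {1,3,4,6}; col 3 has {1,3,4,5,6}; region has {1,3,4,5,6} → only 2 remains.
row 5, column 5 = 5: row 5 has {1,2,3,4,6}; col 5 has {1,2,3,6}; region has {1,2,3,6} → only 5 remains.
row 6, column 4 = 3: row 6 has {1,2,5,6}; col 4 has {1,2,4,5,6}; region has {1,2,4,5,6} → only 3 remains.
row 6, column 6 = 4: row 6 has {1,2,3,5,6}; col 6 has {1,2,3,6}; region has {1,2,3,5,6} → only 4 remains.
row 1, column 2 = 3: row 1 has {1,2,6}; col 2 has {1,4,5,6}; region has {1,2,6} → only 3 remains.

3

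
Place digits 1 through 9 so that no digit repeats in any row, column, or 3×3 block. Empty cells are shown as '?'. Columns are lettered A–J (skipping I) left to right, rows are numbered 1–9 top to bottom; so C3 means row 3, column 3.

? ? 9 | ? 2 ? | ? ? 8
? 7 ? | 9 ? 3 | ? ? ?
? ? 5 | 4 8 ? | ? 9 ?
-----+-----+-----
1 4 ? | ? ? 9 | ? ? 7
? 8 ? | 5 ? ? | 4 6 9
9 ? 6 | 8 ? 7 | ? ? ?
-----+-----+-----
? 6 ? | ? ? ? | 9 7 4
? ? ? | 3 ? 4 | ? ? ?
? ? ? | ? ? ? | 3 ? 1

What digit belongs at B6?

G3 = 7: in row 3, 7 can only go here (every other open cell in that row sees a 7).
D1 = 7: in row 1, 7 can only go here (every other open cell in that row sees a 7).
E6 = 4: in row 6, 4 can only go here (every other open cell in that row sees a 4).
D7 = 1: in column 4, 1 can only go here (every other open cell in that column sees a 1).
E7 = 5: row 7 has {1,4,6,7,9}; col 5 has {2,4,8}; box has {1,3,4} → only 5 remains.
F1 = 5: in column 6, 5 can only go here (every other open cell in that column sees a 5).
B6 = 5: in box 4, 5 can only go here (every other open cell in that box sees a 5).

5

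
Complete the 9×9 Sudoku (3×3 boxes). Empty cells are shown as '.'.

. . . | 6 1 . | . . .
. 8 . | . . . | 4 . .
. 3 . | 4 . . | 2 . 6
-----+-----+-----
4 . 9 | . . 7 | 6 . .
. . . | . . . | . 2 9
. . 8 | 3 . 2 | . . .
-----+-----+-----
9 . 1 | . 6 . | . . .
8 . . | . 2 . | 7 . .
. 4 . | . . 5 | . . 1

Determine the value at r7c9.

2

r1c3 = 4 (hidden single in row 1).
r4c2 = 2 (hidden single in row 4).
r1c1 = 2 (hidden single in row 1).
r2c4 = 2 (hidden single in row 2).
r6c5 = 9 (hidden single in row 6).
r7c9 = 2: in row 7, 2 can only go here (every other open cell in that row sees a 2).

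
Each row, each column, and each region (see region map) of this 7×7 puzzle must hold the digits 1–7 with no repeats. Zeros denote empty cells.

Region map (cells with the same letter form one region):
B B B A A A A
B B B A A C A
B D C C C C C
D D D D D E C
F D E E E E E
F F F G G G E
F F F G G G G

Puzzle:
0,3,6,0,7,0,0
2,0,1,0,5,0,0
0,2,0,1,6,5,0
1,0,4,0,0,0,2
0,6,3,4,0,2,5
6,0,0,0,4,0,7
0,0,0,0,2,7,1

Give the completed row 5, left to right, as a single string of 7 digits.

7634125

r1c4 = 2 (sole candidate).
r1c7 = 4 (sole candidate).
r3c3 = 7 (sole candidate).
r3c7 = 3 (sole candidate).
r4c5 = 3 (sole candidate).
r4c6 = 6 (sole candidate).
r5c1 = 7: row 5 has {2,3,4,5,6}; col 1 has {1,2,6}; region has {6} → only 7 remains.
r5c5 = 1: row 5 has {2,3,4,5,6,7}; col 5 has {2,3,4,5,6,7}; region has {2,3,4,5,6,7} → only 1 remains.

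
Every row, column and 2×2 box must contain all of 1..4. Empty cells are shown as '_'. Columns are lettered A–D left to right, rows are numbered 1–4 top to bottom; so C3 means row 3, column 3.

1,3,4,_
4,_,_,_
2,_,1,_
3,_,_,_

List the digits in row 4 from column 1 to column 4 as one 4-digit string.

D1 = 2: row 1 has {1,3,4}; col 4 has {}; box has {4} → only 2 remains.
B2 = 2: row 2 has {4}; col 2 has {3}; box has {1,3,4} → only 2 remains.
C2 = 3: row 2 has {2,4}; col 3 has {1,4}; box has {2,4} → only 3 remains.
D2 = 1: row 2 has {2,3,4}; col 4 has {2}; box has {2,3,4} → only 1 remains.
B3 = 4: row 3 has {1,2}; col 2 has {2,3}; box has {2,3} → only 4 remains.
D3 = 3: row 3 has {1,2,4}; col 4 has {1,2}; box has {1} → only 3 remains.
B4 = 1: row 4 has {3}; col 2 has {2,3,4}; box has {2,3,4} → only 1 remains.
C4 = 2: row 4 has {1,3}; col 3 has {1,3,4}; box has {1,3} → only 2 remains.
D4 = 4: row 4 has {1,2,3}; col 4 has {1,2,3}; box has {1,2,3} → only 4 remains.

3124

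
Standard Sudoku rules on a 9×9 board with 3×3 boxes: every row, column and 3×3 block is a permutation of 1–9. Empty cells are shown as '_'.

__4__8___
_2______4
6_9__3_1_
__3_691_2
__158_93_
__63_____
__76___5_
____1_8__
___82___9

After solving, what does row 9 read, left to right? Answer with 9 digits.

165827349

row 7, column 6 = 4: row 7 has {5,6,7}; col 6 has {3,8,9}; box has {1,2,6,8} → only 4 remains.
row 9, column 3 = 5: row 9 has {2,8,9}; col 3 has {1,3,4,6,7,9}; box has {7} → only 5 remains.
row 9, column 6 = 7: row 9 has {2,5,8,9}; col 6 has {3,4,8,9}; box has {1,2,4,6,8} → only 7 remains.
row 2, column 3 = 8: row 2 has {2,4}; col 3 has {1,3,4,5,6,7,9}; box has {2,4,6,9} → only 8 remains.
row 5, column 6 = 2: row 5 has {1,3,5,8,9}; col 6 has {3,4,7,8,9}; box has {3,5,6,8,9} → only 2 remains.
row 6, column 6 = 1: row 6 has {3,6}; col 6 has {2,3,4,7,8,9}; box has {2,3,5,6,8,9} → only 1 remains.
row 8, column 3 = 2: row 8 has {1,8}; col 3 has {1,3,4,5,6,7,8,9}; box has {5,7} → only 2 remains.
row 8, column 4 = 9: row 8 has {1,2,8}; col 4 has {3,5,6,8}; box has {1,2,4,6,7,8} → only 9 remains.
row 8, column 6 = 5: row 8 has {1,2,8,9}; col 6 has {1,2,3,4,7,8,9}; box has {1,2,4,6,7,8,9} → only 5 remains.
row 2, column 6 = 6: row 2 has {2,4,8}; col 6 has {1,2,3,4,5,7,8,9}; box has {3,8} → only 6 remains.
row 7, column 5 = 3: row 7 has {4,5,6,7}; col 5 has {1,2,6,8}; box has {1,2,4,5,6,7,8,9} → only 3 remains.
row 7, column 7 = 2: row 7 has {3,4,5,6,7}; col 7 has {1,8,9}; box has {5,8,9} → only 2 remains.
row 7, column 9 = 1: row 7 has {2,3,4,5,6,7}; col 9 has {2,4,9}; box has {2,5,8,9} → only 1 remains.
row 3, column 4 = 2: in row 3, 2 can only go here (every other open cell in that row sees a 2).
row 3, column 9 = 8: in row 3, 8 can only go here (every other open cell in that row sees an 8).
row 1, column 8 = 2: in row 1, 2 can only go here (every other open cell in that row sees a 2).
row 1, column 5 = 9: in row 1, 9 can only go here (every other open cell in that row sees a 9).
row 2, column 8 = 9: in row 2, 9 can only go here (every other open cell in that row sees a 9).
row 3, column 5 = 4: in row 3, 4 can only go here (every other open cell in that row sees a 4).
row 6, column 5 = 7: row 6 has {1,3,6}; col 5 has {1,2,3,4,6,8,9}; box has {1,2,3,5,6,8,9} → only 7 remains.
row 6, column 9 = 5: row 6 has {1,3,6,7}; col 9 has {1,2,4,8,9}; box has {1,2,3,9} → only 5 remains.
row 2, column 5 = 5: row 2 has {2,4,6,8,9}; col 5 has {1,2,3,4,6,7,8,9}; box has {2,3,4,6,8,9} → only 5 remains.
row 4, column 4 = 4: row 4 has {1,2,3,6,9}; col 4 has {2,3,5,6,8,9}; box has {1,2,3,5,6,7,8,9} → only 4 remains.
row 6, column 7 = 4: row 6 has {1,3,5,6,7}; col 7 has {1,2,8,9}; box has {1,2,3,5,9} → only 4 remains.
row 6, column 8 = 8: row 6 has {1,3,4,5,6,7}; col 8 has {1,2,3,5,9}; box has {1,2,3,4,5,9} → only 8 remains.
row 4, column 8 = 7: row 4 has {1,2,3,4,6,9}; col 8 has {1,2,3,5,8,9}; box has {1,2,3,4,5,8,9} → only 7 remains.
row 5, column 9 = 6: row 5 has {1,2,3,5,8,9}; col 9 has {1,2,4,5,8,9}; box has {1,2,3,4,5,7,8,9} → only 6 remains.
row 6, column 2 = 9: row 6 has {1,3,4,5,6,7,8}; col 2 has {2}; box has {1,3,6} → only 9 remains.
row 7, column 2 = 8: row 7 has {1,2,3,4,5,6,7}; col 2 has {2,9}; box has {2,5,7} → only 8 remains.
row 4, column 2 = 5: row 4 has {1,2,3,4,6,7,9}; col 2 has {2,8,9}; box has {1,3,6,9} → only 5 remains.
row 6, column 1 = 2: row 6 has {1,3,4,5,6,7,8,9}; col 1 has {6}; box has {1,3,5,6,9} → only 2 remains.
row 7, column 1 = 9: row 7 has {1,2,3,4,5,6,7,8}; col 1 has {2,6}; box has {2,5,7,8} → only 9 remains.
row 3, column 2 = 7: row 3 has {1,2,3,4,6,8,9}; col 2 has {2,5,8,9}; box has {2,4,6,8,9} → only 7 remains.
row 3, column 7 = 5: row 3 has {1,2,3,4,6,7,8,9}; col 7 has {1,2,4,8,9}; box has {1,2,4,8,9} → only 5 remains.
row 4, column 1 = 8: row 4 has {1,2,3,4,5,6,7,9}; col 1 has {2,6,9}; box has {1,2,3,5,6,9} → only 8 remains.
row 5, column 2 = 4: row 5 has {1,2,3,5,6,8,9}; col 2 has {2,5,7,8,9}; box has {1,2,3,5,6,8,9} → only 4 remains.
row 5, column 1 = 7: row 5 has {1,2,3,4,5,6,8,9}; col 1 has {2,6,8,9}; box has {1,2,3,4,5,6,8,9} → only 7 remains.
row 1, column 1 = 5: in row 1, 5 can only go here (every other open cell in that row sees a 5).
row 1, column 7 = 6: in row 1, 6 can only go here (every other open cell in that row sees a 6).
row 9, column 7 = 3: row 9 has {2,5,7,8,9}; col 7 has {1,2,4,5,6,8,9}; box has {1,2,5,8,9} → only 3 remains.
row 2, column 7 = 7: row 2 has {2,4,5,6,8,9}; col 7 has {1,2,3,4,5,6,8,9}; box has {1,2,4,5,6,8,9} → only 7 remains.
row 8, column 9 = 7: row 8 has {1,2,5,8,9}; col 9 has {1,2,4,5,6,8,9}; box has {1,2,3,5,8,9} → only 7 remains.
row 1, column 9 = 3: row 1 has {2,4,5,6,8,9}; col 9 has {1,2,4,5,6,7,8,9}; box has {1,2,4,5,6,7,8,9} → only 3 remains.
row 2, column 4 = 1: row 2 has {2,4,5,6,7,8,9}; col 4 has {2,3,4,5,6,8,9}; box has {2,3,4,5,6,8,9} → only 1 remains.
row 1, column 2 = 1: row 1 has {2,3,4,5,6,8,9}; col 2 has {2,4,5,7,8,9}; box has {2,4,5,6,7,8,9} → only 1 remains.
row 1, column 4 = 7: row 1 has {1,2,3,4,5,6,8,9}; col 4 has {1,2,3,4,5,6,8,9}; box has {1,2,3,4,5,6,8,9} → only 7 remains.
row 2, column 1 = 3: row 2 has {1,2,4,5,6,7,8,9}; col 1 has {2,5,6,7,8,9}; box has {1,2,4,5,6,7,8,9} → only 3 remains.
row 8, column 1 = 4: row 8 has {1,2,5,7,8,9}; col 1 has {2,3,5,6,7,8,9}; box has {2,5,7,8,9} → only 4 remains.
row 8, column 8 = 6: row 8 has {1,2,4,5,7,8,9}; col 8 has {1,2,3,5,7,8,9}; box has {1,2,3,5,7,8,9} → only 6 remains.
row 9, column 1 = 1: row 9 has {2,3,5,7,8,9}; col 1 has {2,3,4,5,6,7,8,9}; box has {2,4,5,7,8,9} → only 1 remains.
row 9, column 2 = 6: row 9 has {1,2,3,5,7,8,9}; col 2 has {1,2,4,5,7,8,9}; box has {1,2,4,5,7,8,9} → only 6 remains.
row 9, column 8 = 4: row 9 has {1,2,3,5,6,7,8,9}; col 8 has {1,2,3,5,6,7,8,9}; box has {1,2,3,5,6,7,8,9} → only 4 remains.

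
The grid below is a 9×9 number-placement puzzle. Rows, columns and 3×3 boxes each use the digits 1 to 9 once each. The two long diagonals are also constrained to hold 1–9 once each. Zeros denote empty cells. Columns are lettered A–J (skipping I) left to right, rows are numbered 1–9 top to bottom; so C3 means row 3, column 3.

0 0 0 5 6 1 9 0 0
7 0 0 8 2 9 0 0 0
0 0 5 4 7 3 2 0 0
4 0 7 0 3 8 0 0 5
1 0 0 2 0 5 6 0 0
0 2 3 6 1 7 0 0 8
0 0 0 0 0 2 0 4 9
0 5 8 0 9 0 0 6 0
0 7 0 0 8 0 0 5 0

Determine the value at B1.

4

D4 = 9: row 4 has {3,4,5,7,8}; col 4 has {2,4,5,6,8}; box has {1,2,3,5,6,7,8}; main diagonal has {5,6,7} → only 9 remains.
G4 = 1: row 4 has {3,4,5,7,8,9}; col 7 has {2,6,9}; box has {5,6,8} → only 1 remains.
H4 = 2: row 4 has {1,3,4,5,7,8,9}; col 8 has {4,5,6}; box has {1,5,6,8} → only 2 remains.
C5 = 9: row 5 has {1,2,5,6}; col 3 has {3,5,7,8}; box has {1,2,3,4,7} → only 9 remains.
E5 = 4: row 5 has {1,2,5,6,9}; col 5 has {1,2,3,6,7,8,9}; box has {1,2,3,5,6,7,8,9}; main diagonal has {5,6,7,9}; anti-diagonal has {2,5,6,8} → only 4 remains.
A6 = 5: row 6 has {1,2,3,6,7,8}; col 1 has {1,4,7}; box has {1,2,3,4,7,9} → only 5 remains.
G6 = 4: row 6 has {1,2,3,5,6,7,8}; col 7 has {1,2,6,9}; box has {1,2,5,6,8} → only 4 remains.
H6 = 9: row 6 has {1,2,3,4,5,6,7,8}; col 8 has {2,4,5,6}; box has {1,2,4,5,6,8} → only 9 remains.
C7 = 1: row 7 has {2,4,9}; col 3 has {3,5,7,8,9}; box has {5,7,8}; anti-diagonal has {2,4,5,6,8} → only 1 remains.
E7 = 5: row 7 has {1,2,4,9}; col 5 has {1,2,3,4,6,7,8,9}; box has {2,8,9} → only 5 remains.
F8 = 4: row 8 has {5,6,8,9}; col 6 has {1,2,3,5,7,8,9}; box has {2,5,8,9} → only 4 remains.
F9 = 6: row 9 has {5,7,8}; col 6 has {1,2,3,4,5,7,8,9}; box has {2,4,5,8,9} → only 6 remains.
G9 = 3: row 9 has {5,6,7,8}; col 7 has {1,2,4,6,9}; box has {4,5,6,9} → only 3 remains.
G2 = 5: row 2 has {2,7,8,9}; col 7 has {1,2,3,4,6,9}; box has {2,9} → only 5 remains.
H2 = 3: row 2 has {2,5,7,8,9}; col 8 has {2,4,5,6,9}; box has {2,5,9}; anti-diagonal has {1,2,4,5,6,8} → only 3 remains.
B4 = 6: row 4 has {1,2,3,4,5,7,8,9}; col 2 has {2,5,7}; box has {1,2,3,4,5,7,9} → only 6 remains.
B5 = 8: row 5 has {1,2,4,5,6,9}; col 2 has {2,5,6,7}; box has {1,2,3,4,5,6,7,9} → only 8 remains.
H5 = 7: row 5 has {1,2,4,5,6,8,9}; col 8 has {2,3,4,5,6,9}; box has {1,2,4,5,6,8,9} → only 7 remains.
J5 = 3: row 5 has {1,2,4,5,6,7,8,9}; col 9 has {5,8,9}; box has {1,2,4,5,6,7,8,9} → only 3 remains.
B7 = 3: row 7 has {1,2,4,5,9}; col 2 has {2,5,6,7,8}; box has {1,5,7,8} → only 3 remains.
D7 = 7: row 7 has {1,2,3,4,5,9}; col 4 has {2,4,5,6,8,9}; box has {2,4,5,6,8,9} → only 7 remains.
G7 = 8: row 7 has {1,2,3,4,5,7,9}; col 7 has {1,2,3,4,5,6,9}; box has {3,4,5,6,9}; main diagonal has {4,5,6,7,9} → only 8 remains.
A8 = 2: row 8 has {4,5,6,8,9}; col 1 has {1,4,5,7}; box has {1,3,5,7,8} → only 2 remains.
G8 = 7: row 8 has {2,4,5,6,8,9}; col 7 has {1,2,3,4,5,6,8,9}; box has {3,4,5,6,8,9} → only 7 remains.
J8 = 1: row 8 has {2,4,5,6,7,8,9}; col 9 has {3,5,8,9}; box has {3,4,5,6,7,8,9} → only 1 remains.
A9 = 9: row 9 has {3,5,6,7,8}; col 1 has {1,2,4,5,7}; box has {1,2,3,5,7,8}; anti-diagonal has {1,2,3,4,5,6,8} → only 9 remains.
C9 = 4: row 9 has {3,5,6,7,8,9}; col 3 has {1,3,5,7,8,9}; box has {1,2,3,5,7,8,9} → only 4 remains.
D9 = 1: row 9 has {3,4,5,6,7,8,9}; col 4 has {2,4,5,6,7,8,9}; box has {2,4,5,6,7,8,9} → only 1 remains.
J9 = 2: row 9 has {1,3,4,5,6,7,8,9}; col 9 has {1,3,5,8,9}; box has {1,3,4,5,6,7,8,9}; main diagonal has {4,5,6,7,8,9} → only 2 remains.
A1 = 3: row 1 has {1,5,6,9}; col 1 has {1,2,4,5,7,9}; box has {5,7}; main diagonal has {2,4,5,6,7,8,9} → only 3 remains.
B1 = 4: row 1 has {1,3,5,6,9}; col 2 has {2,3,5,6,7,8}; box has {3,5,7} → only 4 remains.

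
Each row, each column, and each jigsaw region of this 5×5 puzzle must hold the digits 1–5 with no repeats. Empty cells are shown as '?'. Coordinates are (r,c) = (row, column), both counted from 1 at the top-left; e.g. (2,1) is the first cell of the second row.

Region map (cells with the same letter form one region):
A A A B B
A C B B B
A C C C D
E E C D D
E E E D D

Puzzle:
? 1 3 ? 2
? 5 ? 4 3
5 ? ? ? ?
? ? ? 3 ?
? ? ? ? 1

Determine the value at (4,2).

(1,1) = 4: row 1 has {1,2,3}; col 1 has {5}; region has {1,3,5} → only 4 remains.
(1,4) = 5: row 1 has {1,2,3,4}; col 4 has {3,4}; region has {2,3,4} → only 5 remains.
(2,1) = 2: row 2 has {3,4,5}; col 1 has {4,5}; region has {1,3,4,5} → only 2 remains.
(2,3) = 1: row 2 has {2,3,4,5}; col 3 has {3}; region has {2,3,4,5} → only 1 remains.
(3,5) = 4: row 3 has {5}; col 5 has {1,2,3}; region has {1,3} → only 4 remains.
(4,1) = 1: row 4 has {3}; col 1 has {2,4,5}; region has {} → only 1 remains.
(4,5) = 5: row 4 has {1,3}; col 5 has {1,2,3,4}; region has {1,3,4} → only 5 remains.
(5,1) = 3: row 5 has {1}; col 1 has {1,2,4,5}; region has {1} → only 3 remains.
(5,4) = 2: row 5 has {1,3}; col 4 has {3,4,5}; region has {1,3,4,5} → only 2 remains.
(3,3) = 2: row 3 has {4,5}; col 3 has {1,3}; region has {5} → only 2 remains.
(3,4) = 1: row 3 has {2,4,5}; col 4 has {2,3,4,5}; region has {2,5} → only 1 remains.
(4,3) = 4: row 4 has {1,3,5}; col 3 has {1,2,3}; region has {1,2,5} → only 4 remains.
(5,2) = 4: row 5 has {1,2,3}; col 2 has {1,5}; region has {1,3} → only 4 remains.
(5,3) = 5: row 5 has {1,2,3,4}; col 3 has {1,2,3,4}; region has {1,3,4} → only 5 remains.
(3,2) = 3: row 3 has {1,2,4,5}; col 2 has {1,4,5}; region has {1,2,4,5} → only 3 remains.
(4,2) = 2: row 4 has {1,3,4,5}; col 2 has {1,3,4,5}; region has {1,3,4,5} → only 2 remains.

2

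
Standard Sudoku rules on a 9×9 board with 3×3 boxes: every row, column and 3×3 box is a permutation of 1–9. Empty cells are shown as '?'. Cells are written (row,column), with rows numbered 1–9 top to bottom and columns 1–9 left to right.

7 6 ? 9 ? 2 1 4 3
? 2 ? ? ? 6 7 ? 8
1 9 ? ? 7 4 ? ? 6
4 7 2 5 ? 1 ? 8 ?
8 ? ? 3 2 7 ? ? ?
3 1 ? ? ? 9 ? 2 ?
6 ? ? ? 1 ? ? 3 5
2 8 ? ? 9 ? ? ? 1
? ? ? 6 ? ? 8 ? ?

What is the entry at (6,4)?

(2,1) = 5: row 2 has {2,6,7,8}; col 1 has {1,2,3,4,6,7,8}; box has {1,2,6,7,9} → only 5 remains.
(2,4) = 1: row 2 has {2,5,6,7,8}; col 4 has {3,5,6,9}; box has {2,4,6,7,9} → only 1 remains.
(2,5) = 3: row 2 has {1,2,5,6,7,8}; col 5 has {1,2,7,9}; box has {1,2,4,6,7,9} → only 3 remains.
(2,8) = 9: row 2 has {1,2,3,5,6,7,8}; col 8 has {2,3,4,8}; box has {1,3,4,6,7,8} → only 9 remains.
(3,4) = 8: row 3 has {1,4,6,7,9}; col 4 has {1,3,5,6,9}; box has {1,2,3,4,6,7,9} → only 8 remains.
(3,8) = 5: row 3 has {1,4,6,7,8,9}; col 8 has {2,3,4,8,9}; box has {1,3,4,6,7,8,9} → only 5 remains.
(4,5) = 6: row 4 has {1,2,4,5,7,8}; col 5 has {1,2,3,7,9}; box has {1,2,3,5,7,9} → only 6 remains.
(4,9) = 9: row 4 has {1,2,4,5,6,7,8}; col 9 has {1,3,5,6,8}; box has {2,8} → only 9 remains.
(5,2) = 5: row 5 has {2,3,7,8}; col 2 has {1,2,6,7,8,9}; box has {1,2,3,4,7,8} → only 5 remains.
(5,9) = 4: row 5 has {2,3,5,7,8}; col 9 has {1,3,5,6,8,9}; box has {2,8,9} → only 4 remains.
(6,3) = 6: row 6 has {1,2,3,9}; col 3 has {2}; box has {1,2,3,4,5,7,8} → only 6 remains.
(6,4) = 4: row 6 has {1,2,3,6,9}; col 4 has {1,3,5,6,8,9}; box has {1,2,3,5,6,7,9} → only 4 remains.

4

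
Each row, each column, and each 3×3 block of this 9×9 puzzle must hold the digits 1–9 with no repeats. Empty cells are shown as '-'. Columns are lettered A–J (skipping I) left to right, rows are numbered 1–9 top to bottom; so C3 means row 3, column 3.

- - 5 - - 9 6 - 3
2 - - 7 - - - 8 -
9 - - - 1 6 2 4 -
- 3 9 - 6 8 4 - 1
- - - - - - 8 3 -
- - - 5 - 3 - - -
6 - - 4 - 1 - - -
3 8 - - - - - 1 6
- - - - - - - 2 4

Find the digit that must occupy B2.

H1 = 7: row 1 has {3,5,6,9}; col 8 has {1,2,3,4,8}; box has {2,3,4,6,8} → only 7 remains.
B3 = 7: row 3 has {1,2,4,6,9}; col 2 has {3,8}; box has {2,5,9} → only 7 remains.
J3 = 5: row 3 has {1,2,4,6,7,9}; col 9 has {1,3,4,6}; box has {2,3,4,6,7,8} → only 5 remains.
D4 = 2: row 4 has {1,3,4,6,8,9}; col 4 has {4,5,7}; box has {3,5,6,8} → only 2 remains.
H4 = 5: row 4 has {1,2,3,4,6,8,9}; col 8 has {1,2,3,4,7,8}; box has {1,3,4,8} → only 5 remains.
H7 = 9: row 7 has {1,4,6}; col 8 has {1,2,3,4,5,7,8}; box has {1,2,4,6} → only 9 remains.
D8 = 9: row 8 has {1,3,6,8}; col 4 has {2,4,5,7}; box has {1,4} → only 9 remains.
D1 = 8: row 1 has {3,5,6,7,9}; col 4 has {2,4,5,7,9}; box has {1,6,7,9} → only 8 remains.
J2 = 9: row 2 has {2,7,8}; col 9 has {1,3,4,5,6}; box has {2,3,4,5,6,7,8} → only 9 remains.
D3 = 3: row 3 has {1,2,4,5,6,7,9}; col 4 has {2,4,5,7,8,9}; box has {1,6,7,8,9} → only 3 remains.
A4 = 7: row 4 has {1,2,3,4,5,6,8,9}; col 1 has {2,3,6,9}; box has {3,9} → only 7 remains.
D5 = 1: row 5 has {3,8}; col 4 has {2,3,4,5,7,8,9}; box has {2,3,5,6,8} → only 1 remains.
H6 = 6: row 6 has {3,5}; col 8 has {1,2,3,4,5,7,8,9}; box has {1,3,4,5,8} → only 6 remains.
D9 = 6: row 9 has {2,4}; col 4 has {1,2,3,4,5,7,8,9}; box has {1,4,9} → only 6 remains.
G2 = 1: row 2 has {2,7,8,9}; col 7 has {2,4,6,8}; box has {2,3,4,5,6,7,8,9} → only 1 remains.
C3 = 8: row 3 has {1,2,3,4,5,6,7,9}; col 3 has {5,9}; box has {2,5,7,9} → only 8 remains.
E1 = 2: in row 1, 2 can only go here (every other open cell in that row sees a 2).
C2 = 3: in row 2, 3 can only go here (every other open cell in that row sees a 3).
B2 = 6: in row 2, 6 can only go here (every other open cell in that row sees a 6).

6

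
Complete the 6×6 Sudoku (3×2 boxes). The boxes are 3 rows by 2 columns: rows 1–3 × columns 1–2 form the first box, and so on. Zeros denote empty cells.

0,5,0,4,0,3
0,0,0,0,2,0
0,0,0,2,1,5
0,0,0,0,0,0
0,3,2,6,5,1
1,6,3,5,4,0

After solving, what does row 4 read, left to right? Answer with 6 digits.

524136

r1c5 = 6 (sole candidate).
r2c6 = 4 (sole candidate).
r3c2 = 4 (sole candidate).
r3c3 = 6 (sole candidate).
r4c2 = 2: row 4 has {}; col 2 has {3,4,5,6}; box has {1,3,6} → only 2 remains.
r4c4 = 1: row 4 has {2}; col 4 has {2,4,5,6}; box has {2,3,5,6} → only 1 remains.
r4c5 = 3: row 4 has {1,2}; col 5 has {1,2,4,5,6}; box has {1,4,5} → only 3 remains.
r4c6 = 6: row 4 has {1,2,3}; col 6 has {1,3,4,5}; box has {1,3,4,5} → only 6 remains.
r5c1 = 4 (sole candidate).
r6c6 = 2 (sole candidate).
r1c1 = 2 (sole candidate).
r1c3 = 1 (sole candidate).
r2c2 = 1 (sole candidate).
r2c3 = 5 (sole candidate).
r2c4 = 3 (sole candidate).
r3c1 = 3 (sole candidate).
r4c1 = 5: row 4 has {1,2,3,6}; col 1 has {1,2,3,4}; box has {1,2,3,4,6} → only 5 remains.
r4c3 = 4: row 4 has {1,2,3,5,6}; col 3 has {1,2,3,5,6}; box has {1,2,3,5,6} → only 4 remains.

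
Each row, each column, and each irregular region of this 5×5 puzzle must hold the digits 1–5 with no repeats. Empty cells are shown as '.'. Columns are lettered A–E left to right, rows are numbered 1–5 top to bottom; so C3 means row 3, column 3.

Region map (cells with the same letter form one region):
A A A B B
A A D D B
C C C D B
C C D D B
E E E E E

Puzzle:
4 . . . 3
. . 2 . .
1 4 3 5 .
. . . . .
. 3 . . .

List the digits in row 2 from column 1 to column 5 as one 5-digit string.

31245

E3 = 2: row 3 has {1,3,4,5}; col 5 has {3}; region has {3} → only 2 remains.
D1 = 1: row 1 has {3,4}; col 4 has {5}; region has {2,3} → only 1 remains.
C1 = 5: row 1 has {1,3,4}; col 3 has {2,3}; region has {4} → only 5 remains.
A2 = 3: row 2 has {2}; col 1 has {1,4}; region has {4,5} → only 3 remains.
B2 = 1: row 2 has {2,3}; col 2 has {3,4}; region has {3,4,5} → only 1 remains.
D2 = 4: row 2 has {1,2,3}; col 4 has {1,5}; region has {2,5} → only 4 remains.
E2 = 5: row 2 has {1,2,3,4}; col 5 has {2,3}; region has {1,2,3} → only 5 remains.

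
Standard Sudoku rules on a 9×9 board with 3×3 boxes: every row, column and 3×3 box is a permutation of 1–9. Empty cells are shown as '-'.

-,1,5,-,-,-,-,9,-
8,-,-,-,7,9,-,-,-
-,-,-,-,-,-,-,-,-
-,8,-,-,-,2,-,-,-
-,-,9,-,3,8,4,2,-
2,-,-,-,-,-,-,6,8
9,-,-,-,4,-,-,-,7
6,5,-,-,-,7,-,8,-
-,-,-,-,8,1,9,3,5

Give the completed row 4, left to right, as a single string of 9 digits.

184562379

R5C9 = 1 (sole candidate).
R7C8 = 1 (sole candidate).
R8C7 = 2 (sole candidate).
R8C9 = 4 (sole candidate).
R7C7 = 6 (sole candidate).
R8C5 = 9 (sole candidate).
R8C4 = 3 (sole candidate).
R7C6 = 5 (sole candidate).
R8C3 = 1 (sole candidate).
R6C6 = 4 (sole candidate).
R7C4 = 2 (sole candidate).
R9C4 = 6 (sole candidate).
R7C2 = 3 (sole candidate).
R7C3 = 8 (sole candidate).
R6C2 = 7 (sole candidate).
R6C3 = 3 (sole candidate).
R6C7 = 5 (sole candidate).
R4C8 = 7: row 4 has {2,8}; col 8 has {1,2,3,6,8,9}; box has {1,2,4,5,6,8} → only 7 remains.
R5C1 = 5 (sole candidate).
R5C2 = 6 (sole candidate).
R5C4 = 7 (sole candidate).
R6C5 = 1 (sole candidate).
R4C3 = 4: row 4 has {2,7,8}; col 3 has {1,3,5,8,9}; box has {2,3,5,6,7,8,9} → only 4 remains.
R4C7 = 3: row 4 has {2,4,7,8}; col 7 has {2,4,5,6,9}; box has {1,2,4,5,6,7,8} → only 3 remains.
R4C9 = 9: row 4 has {2,3,4,7,8}; col 9 has {1,4,5,7,8}; box has {1,2,3,4,5,6,7,8} → only 9 remains.
R6C4 = 9 (sole candidate).
R2C7 = 1 (sole candidate).
R4C1 = 1: row 4 has {2,3,4,7,8,9}; col 1 has {2,5,6,8,9}; box has {2,3,4,5,6,7,8,9} → only 1 remains.
R4C4 = 5: row 4 has {1,2,3,4,7,8,9}; col 4 has {2,3,6,7,9}; box has {1,2,3,4,7,8,9} → only 5 remains.
R4C5 = 6: row 4 has {1,2,3,4,5,7,8,9}; col 5 has {1,3,4,7,8,9}; box has {1,2,3,4,5,7,8,9} → only 6 remains.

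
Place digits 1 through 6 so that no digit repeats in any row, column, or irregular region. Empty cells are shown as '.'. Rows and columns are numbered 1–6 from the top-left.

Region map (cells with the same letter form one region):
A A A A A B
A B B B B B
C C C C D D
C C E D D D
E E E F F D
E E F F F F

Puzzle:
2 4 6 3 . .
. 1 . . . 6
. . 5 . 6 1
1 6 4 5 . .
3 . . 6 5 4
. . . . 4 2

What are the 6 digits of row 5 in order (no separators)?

321654

R1C5 = 1: row 1 has {2,3,4,6}; col 5 has {4,5,6}; region has {2,3,4,6} → only 1 remains.
R1C6 = 5: row 1 has {1,2,3,4,6}; col 6 has {1,2,4,6}; region has {1,6} → only 5 remains.
R2C1 = 5: row 2 has {1,6}; col 1 has {1,2,3}; region has {1,2,3,4,6} → only 5 remains.
R3C1 = 4: row 3 has {1,5,6}; col 1 has {1,2,3,5}; region has {1,5,6} → only 4 remains.
R3C4 = 2: row 3 has {1,4,5,6}; col 4 has {3,5,6}; region has {1,4,5,6} → only 2 remains.
R4C6 = 3: row 4 has {1,4,5,6}; col 6 has {1,2,4,5,6}; region has {1,4,5,6} → only 3 remains.
R5C2 = 2: row 5 has {3,4,5,6}; col 2 has {1,4,6}; region has {3,4} → only 2 remains.
R5C3 = 1: row 5 has {2,3,4,5,6}; col 3 has {4,5,6}; region has {2,3,4} → only 1 remains.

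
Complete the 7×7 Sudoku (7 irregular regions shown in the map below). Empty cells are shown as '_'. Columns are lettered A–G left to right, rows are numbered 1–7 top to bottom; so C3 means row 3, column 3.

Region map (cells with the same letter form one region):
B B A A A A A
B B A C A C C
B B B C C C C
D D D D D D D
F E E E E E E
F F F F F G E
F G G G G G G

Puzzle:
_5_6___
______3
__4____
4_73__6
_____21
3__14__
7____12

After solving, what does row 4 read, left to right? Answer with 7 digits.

4173256

F4 = 5: row 4 has {3,4,6,7}; col 6 has {1,2}; region has {3,4,6,7} → only 5 remains.
B3 = 3 (hidden single in row 3).
A5 = 5 (hidden single in column 1).
G6 = 5 (hidden single in row 6).
G3 = 7 (sole candidate).
G1 = 4 (sole candidate).
F3 = 6 (sole candidate).
F6 = 7 (sole candidate).
F1 = 3 (sole candidate).
F2 = 4 (sole candidate).
E1 = 7 (hidden single in row 1).
B2 = 7 (hidden single in row 2).
A2 = 6 (hidden single in row 2).
D5 = 7 (hidden single in row 5).
B5 = 4 (hidden single in row 5).
B7 = 6 (sole candidate).
B6 = 2 (sole candidate).
C6 = 6 (sole candidate).
B4 = 1: row 4 has {3,4,5,6,7}; col 2 has {2,3,4,5,6,7}; region has {3,4,5,6,7} → only 1 remains.
E4 = 2: row 4 has {1,3,4,5,6,7}; col 5 has {4,7}; region has {1,3,4,5,6,7} → only 2 remains.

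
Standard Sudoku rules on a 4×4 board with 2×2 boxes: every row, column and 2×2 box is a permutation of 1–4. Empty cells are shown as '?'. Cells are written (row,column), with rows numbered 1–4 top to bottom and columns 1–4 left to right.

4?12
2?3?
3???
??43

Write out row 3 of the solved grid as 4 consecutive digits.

(1,2) = 3: row 1 has {1,2,4}; col 2 has {}; box has {2,4} → only 3 remains.
(2,2) = 1: row 2 has {2,3}; col 2 has {3}; box has {2,3,4} → only 1 remains.
(2,4) = 4: row 2 has {1,2,3}; col 4 has {2,3}; box has {1,2,3} → only 4 remains.
(3,3) = 2: row 3 has {3}; col 3 has {1,3,4}; box has {3,4} → only 2 remains.
(3,4) = 1: row 3 has {2,3}; col 4 has {2,3,4}; box has {2,3,4} → only 1 remains.
(4,1) = 1: row 4 has {3,4}; col 1 has {2,3,4}; box has {3} → only 1 remains.
(4,2) = 2: row 4 has {1,3,4}; col 2 has {1,3}; box has {1,3} → only 2 remains.
(3,2) = 4: row 3 has {1,2,3}; col 2 has {1,2,3}; box has {1,2,3} → only 4 remains.

3421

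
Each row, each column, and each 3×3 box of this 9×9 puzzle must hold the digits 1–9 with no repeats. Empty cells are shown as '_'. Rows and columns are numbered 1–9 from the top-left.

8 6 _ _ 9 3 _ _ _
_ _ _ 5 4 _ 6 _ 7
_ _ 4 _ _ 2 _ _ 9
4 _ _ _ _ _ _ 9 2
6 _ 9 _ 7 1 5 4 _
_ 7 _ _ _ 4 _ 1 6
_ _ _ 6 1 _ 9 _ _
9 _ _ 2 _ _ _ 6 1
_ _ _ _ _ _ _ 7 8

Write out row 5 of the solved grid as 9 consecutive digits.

row 2, column 6 = 8: row 2 has {4,5,6,7}; col 6 has {1,2,3,4}; box has {2,3,4,5,9} → only 8 remains.
row 3, column 5 = 6: row 3 has {2,4,9}; col 5 has {1,4,7,9}; box has {2,3,4,5,8,9} → only 6 remains.
row 5, column 9 = 3: row 5 has {1,4,5,6,7,9}; col 9 has {1,2,6,7,8,9}; box has {1,2,4,5,6,9} → only 3 remains.
row 6, column 7 = 8: row 6 has {1,4,6,7}; col 7 has {5,6,9}; box has {1,2,3,4,5,6,9} → only 8 remains.
row 4, column 7 = 7: row 4 has {2,4,9}; col 7 has {5,6,8,9}; box has {1,2,3,4,5,6,8,9} → only 7 remains.
row 5, column 4 = 8: row 5 has {1,3,4,5,6,7,9}; col 4 has {2,5,6}; box has {1,4,7} → only 8 remains.
row 4, column 4 = 3: row 4 has {2,4,7,9}; col 4 has {2,5,6,8}; box has {1,4,7,8} → only 3 remains.
row 4, column 5 = 5: row 4 has {2,3,4,7,9}; col 5 has {1,4,6,7,9}; box has {1,3,4,7,8} → only 5 remains.
row 4, column 6 = 6: row 4 has {2,3,4,5,7,9}; col 6 has {1,2,3,4,8}; box has {1,3,4,5,7,8} → only 6 remains.
row 5, column 2 = 2: row 5 has {1,3,4,5,6,7,8,9}; col 2 has {6,7}; box has {4,6,7,9} → only 2 remains.

629871543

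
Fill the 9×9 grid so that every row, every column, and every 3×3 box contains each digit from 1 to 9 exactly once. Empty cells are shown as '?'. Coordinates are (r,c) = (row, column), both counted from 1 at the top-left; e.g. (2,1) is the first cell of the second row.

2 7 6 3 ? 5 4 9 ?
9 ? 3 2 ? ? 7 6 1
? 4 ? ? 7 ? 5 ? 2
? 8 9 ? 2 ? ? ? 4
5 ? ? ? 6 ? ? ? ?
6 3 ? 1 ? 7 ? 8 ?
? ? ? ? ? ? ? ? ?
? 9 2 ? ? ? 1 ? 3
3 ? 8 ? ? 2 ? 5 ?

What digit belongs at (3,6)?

(1,9) = 8: row 1 has {2,3,4,5,6,7,9}; col 9 has {1,2,3,4}; box has {1,2,4,5,6,7,9} → only 8 remains.
(2,2) = 5: row 2 has {1,2,3,6,7,9}; col 2 has {3,4,7,8,9}; box has {2,3,4,6,7,9} → only 5 remains.
(3,3) = 1: row 3 has {2,4,5,7}; col 3 has {2,3,6,8,9}; box has {2,3,4,5,6,7,9} → only 1 remains.
(3,8) = 3: row 3 has {1,2,4,5,7}; col 8 has {5,6,8,9}; box has {1,2,4,5,6,7,8,9} → only 3 remains.
(4,4) = 5: row 4 has {2,4,8,9}; col 4 has {1,2,3}; box has {1,2,6,7} → only 5 remains.
(4,6) = 3: row 4 has {2,4,5,8,9}; col 6 has {2,5,7}; box has {1,2,5,6,7} → only 3 remains.
(4,7) = 6: row 4 has {2,3,4,5,8,9}; col 7 has {1,4,5,7}; box has {4,8} → only 6 remains.
(6,3) = 4: row 6 has {1,3,6,7,8}; col 3 has {1,2,3,6,8,9}; box has {3,5,6,8,9} → only 4 remains.
(6,5) = 9: row 6 has {1,3,4,6,7,8}; col 5 has {2,6,7}; box has {1,2,3,5,6,7} → only 9 remains.
(6,7) = 2: row 6 has {1,3,4,6,7,8,9}; col 7 has {1,4,5,6,7}; box has {4,6,8} → only 2 remains.
(6,9) = 5: row 6 has {1,2,3,4,6,7,8,9}; col 9 has {1,2,3,4,8}; box has {2,4,6,8} → only 5 remains.
(9,7) = 9: row 9 has {2,3,5,8}; col 7 has {1,2,4,5,6,7}; box has {1,3,5} → only 9 remains.
(1,5) = 1: row 1 has {2,3,4,5,6,7,8,9}; col 5 has {2,6,7,9}; box has {2,3,5,7} → only 1 remains.
(3,1) = 8: row 3 has {1,2,3,4,5,7}; col 1 has {2,3,5,6,9}; box has {1,2,3,4,5,6,7,9} → only 8 remains.
(5,3) = 7: row 5 has {5,6}; col 3 has {1,2,3,4,6,8,9}; box has {3,4,5,6,8,9} → only 7 remains.
(5,7) = 3: row 5 has {5,6,7}; col 7 has {1,2,4,5,6,7,9}; box has {2,4,5,6,8} → only 3 remains.
(5,8) = 1: row 5 has {3,5,6,7}; col 8 has {3,5,6,8,9}; box has {2,3,4,5,6,8} → only 1 remains.
(5,9) = 9: row 5 has {1,3,5,6,7}; col 9 has {1,2,3,4,5,8}; box has {1,2,3,4,5,6,8} → only 9 remains.
(7,3) = 5: row 7 has {}; col 3 has {1,2,3,4,6,7,8,9}; box has {2,3,8,9} → only 5 remains.
(7,7) = 8: row 7 has {5}; col 7 has {1,2,3,4,5,6,7,9}; box has {1,3,5,9} → only 8 remains.
(9,5) = 4: row 9 has {2,3,5,8,9}; col 5 has {1,2,6,7,9}; box has {2} → only 4 remains.
(2,5) = 8: row 2 has {1,2,3,5,6,7,9}; col 5 has {1,2,4,6,7,9}; box has {1,2,3,5,7} → only 8 remains.
(2,6) = 4: row 2 has {1,2,3,5,6,7,8,9}; col 6 has {2,3,5,7}; box has {1,2,3,5,7,8} → only 4 remains.
(4,1) = 1: row 4 has {2,3,4,5,6,8,9}; col 1 has {2,3,5,6,8,9}; box has {3,4,5,6,7,8,9} → only 1 remains.
(4,8) = 7: row 4 has {1,2,3,4,5,6,8,9}; col 8 has {1,3,5,6,8,9}; box has {1,2,3,4,5,6,8,9} → only 7 remains.
(5,2) = 2: row 5 has {1,3,5,6,7,9}; col 2 has {3,4,5,7,8,9}; box has {1,3,4,5,6,7,8,9} → only 2 remains.
(5,6) = 8: row 5 has {1,2,3,5,6,7,9}; col 6 has {2,3,4,5,7}; box has {1,2,3,5,6,7,9} → only 8 remains.
(7,5) = 3: row 7 has {5,8}; col 5 has {1,2,4,6,7,8,9}; box has {2,4} → only 3 remains.
(8,5) = 5: row 8 has {1,2,3,9}; col 5 has {1,2,3,4,6,7,8,9}; box has {2,3,4} → only 5 remains.
(8,6) = 6: row 8 has {1,2,3,5,9}; col 6 has {2,3,4,5,7,8}; box has {2,3,4,5} → only 6 remains.
(8,8) = 4: row 8 has {1,2,3,5,6,9}; col 8 has {1,3,5,6,7,8,9}; box has {1,3,5,8,9} → only 4 remains.
(9,4) = 7: row 9 has {2,3,4,5,8,9}; col 4 has {1,2,3,5}; box has {2,3,4,5,6} → only 7 remains.
(9,9) = 6: row 9 has {2,3,4,5,7,8,9}; col 9 has {1,2,3,4,5,8,9}; box has {1,3,4,5,8,9} → only 6 remains.
(3,6) = 9: row 3 has {1,2,3,4,5,7,8}; col 6 has {2,3,4,5,6,7,8}; box has {1,2,3,4,5,7,8} → only 9 remains.

9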